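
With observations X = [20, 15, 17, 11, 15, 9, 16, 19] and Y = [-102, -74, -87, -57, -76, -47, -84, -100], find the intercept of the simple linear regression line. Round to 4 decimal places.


The slope is b1 = -5.1410.
Sample means are xbar = 15.2500 and ybar = -78.3750.
Intercept: b0 = -78.3750 - (-5.1410)(15.2500) = 0.0256.

0.0256


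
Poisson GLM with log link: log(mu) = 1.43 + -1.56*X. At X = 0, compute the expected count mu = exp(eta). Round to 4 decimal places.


Compute eta = 1.43 + -1.56 * 0 = 1.4300.
Apply inverse link: mu = e^1.4300 = 4.1787.

4.1787


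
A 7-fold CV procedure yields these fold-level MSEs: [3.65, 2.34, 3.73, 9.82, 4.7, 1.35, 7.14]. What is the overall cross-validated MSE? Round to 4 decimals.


Add all fold MSEs: 32.7300.
Divide by k = 7: 32.7300/7 = 4.6757.

4.6757


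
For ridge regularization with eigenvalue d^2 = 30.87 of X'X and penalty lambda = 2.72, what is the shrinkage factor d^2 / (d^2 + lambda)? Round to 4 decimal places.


d^2 + lambda = 30.87 + 2.72 = 33.5900.
Shrinkage factor = 30.87/33.5900 = 0.9190.

0.9190


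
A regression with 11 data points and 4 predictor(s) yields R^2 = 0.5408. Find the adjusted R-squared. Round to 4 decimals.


Adjusted R^2 = 1 - (1 - R^2) * (n-1)/(n-p-1).
(1 - R^2) = 0.4592.
(n-1)/(n-p-1) = 10/6.
(1 - R^2) * (n-1) = 0.4592 * 10 = 4.5920.
Divide by (n-p-1): 4.5920 / 6 = 0.7653.
Adj R^2 = 1 - 0.7653 = 0.2347.

0.2347


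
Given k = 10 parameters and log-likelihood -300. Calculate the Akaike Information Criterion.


AIC = 2k - 2*loglik = 2(10) - 2(-300).
= 20 + 600 = 620.

620


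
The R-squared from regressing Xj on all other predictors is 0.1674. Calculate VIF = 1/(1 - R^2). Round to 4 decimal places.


Denominator: 1 - 0.1674 = 0.8326.
VIF = 1 / 0.8326 = 1.2011.

1.2011


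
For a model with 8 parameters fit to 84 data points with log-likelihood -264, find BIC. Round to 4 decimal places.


Compute k*ln(n) = 8*ln(84) = 8*4.430817 = 35.446536.
Then -2*loglik = 528.
BIC = 35.446536 + 528 = 563.446536, which rounds to 563.4465.

563.4465


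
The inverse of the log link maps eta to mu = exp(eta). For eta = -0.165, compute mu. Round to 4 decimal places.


Apply the inverse link:
mu = e^-0.165 = 0.8479.

0.8479


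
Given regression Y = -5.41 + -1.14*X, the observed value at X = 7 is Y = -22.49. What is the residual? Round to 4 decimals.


Compute yhat = -5.41 + (-1.14)(7) = -13.3900.
Residual = actual - predicted = -22.49 - -13.3900 = -9.1000.

-9.1000


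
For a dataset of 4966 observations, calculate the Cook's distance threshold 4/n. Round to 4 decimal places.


The threshold is 4/n.
4/4966 = 0.0008.

0.0008


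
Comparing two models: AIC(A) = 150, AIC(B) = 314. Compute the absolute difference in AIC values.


|AIC_A - AIC_B| = |150 - 314| = 164.
Model A is preferred (lower AIC).

164


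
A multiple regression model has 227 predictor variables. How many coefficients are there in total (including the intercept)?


Including the intercept, the model has 227 predictor coefficients + 1 intercept.
Total = 228.

228


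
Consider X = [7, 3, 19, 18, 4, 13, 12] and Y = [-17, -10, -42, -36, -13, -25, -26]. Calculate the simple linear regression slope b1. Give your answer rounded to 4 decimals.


First compute the means: xbar = 10.8571, ybar = -24.1429.
Then S_xx = sum((xi - xbar)^2) = 246.8571.
S_xy = sum((xi - xbar)(yi - ybar)) = -449.1429.
b1 = S_xy / S_xx = -449.1429 / 246.8571 = -1.8194.

-1.8194


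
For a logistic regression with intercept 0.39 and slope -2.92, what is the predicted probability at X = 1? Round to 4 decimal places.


Compute z = 0.39 + (-2.92)(1) = -2.5300.
exp(-z) = 12.5535.
P = 1/(1 + 12.5535) = 0.0738.

0.0738


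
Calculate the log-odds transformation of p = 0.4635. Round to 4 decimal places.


1 - p = 0.5365.
p/(1-p) = 0.8639.
logit = ln(0.8639) = -0.1463.

-0.1463


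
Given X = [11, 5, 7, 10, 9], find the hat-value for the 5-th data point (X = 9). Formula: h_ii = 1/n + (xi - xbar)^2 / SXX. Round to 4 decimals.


n = 5, xbar = 8.4000.
SXX = sum((xi - xbar)^2) = 23.2000.
h = 1/5 + (9 - 8.4000)^2 / 23.2000 = 0.2155.

0.2155


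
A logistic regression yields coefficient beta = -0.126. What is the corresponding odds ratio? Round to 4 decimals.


The odds ratio is computed as:
OR = e^(-0.126) = 0.8816.

0.8816


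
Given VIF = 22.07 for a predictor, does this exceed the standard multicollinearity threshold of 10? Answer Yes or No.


Compare VIF = 22.07 to the threshold of 10.
22.07 >= 10, so the answer is Yes.

Yes


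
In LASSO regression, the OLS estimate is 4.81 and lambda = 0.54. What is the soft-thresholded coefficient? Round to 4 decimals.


Absolute value: |4.81| = 4.81.
Compare to lambda = 0.54.
Since |beta| > lambda, coefficient = sign(beta)*(|beta| - lambda) = 4.2700.

4.2700


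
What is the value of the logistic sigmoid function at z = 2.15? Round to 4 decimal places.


exp(-2.1500) = 0.1165.
1 + exp(-z) = 1.1165.
sigmoid = 1/1.1165 = 0.8957.

0.8957


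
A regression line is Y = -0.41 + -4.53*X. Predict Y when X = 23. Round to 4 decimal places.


Predicted value:
Y = -0.41 + (-4.53)(23) = -0.41 + -104.1900 = -104.6000.

-104.6000


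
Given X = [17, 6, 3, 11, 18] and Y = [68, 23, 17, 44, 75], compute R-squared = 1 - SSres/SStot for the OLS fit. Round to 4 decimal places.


After computing the OLS fit (b0=2.2851, b1=3.9195):
SSres = 24.0736, SStot = 2697.2000.
R^2 = 1 - 24.0736/2697.2000 = 0.9911.

0.9911


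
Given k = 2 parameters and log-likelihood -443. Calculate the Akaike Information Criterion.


AIC = 2k - 2*loglik = 2(2) - 2(-443).
= 4 + 886 = 890.

890


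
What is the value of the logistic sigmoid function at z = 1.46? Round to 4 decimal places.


First, exp(-1.4600) = 0.2322.
Then sigma(z) = 1/(1 + 0.2322) = 0.8115.

0.8115


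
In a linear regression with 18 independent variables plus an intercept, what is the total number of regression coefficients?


Including the intercept, the model has 18 predictor coefficients + 1 intercept.
Total = 19.

19


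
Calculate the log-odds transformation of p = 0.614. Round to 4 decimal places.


The odds are p/(1-p) = 0.614 / 0.386 = 1.5907.
logit(p) = ln(1.5907) = 0.4642.

0.4642


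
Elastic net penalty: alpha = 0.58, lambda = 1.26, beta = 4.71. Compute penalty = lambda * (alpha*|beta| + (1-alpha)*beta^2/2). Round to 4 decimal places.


L1 component = 0.58 * |4.71| = 2.7318.
L2 component = 0.42 * 4.71^2 / 2 = 4.6587.
Penalty = 1.26 * (2.7318 + 4.6587) = 1.26 * 7.3905 = 9.3120.

9.3120


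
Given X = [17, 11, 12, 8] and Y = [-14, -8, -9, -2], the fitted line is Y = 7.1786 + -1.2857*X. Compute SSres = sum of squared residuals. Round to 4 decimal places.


Predicted values from Y = 7.1786 + -1.2857*X.
Residuals: [0.6783, -1.0359, -0.7502, 1.1070].
SSres = 3.3214.

3.3214


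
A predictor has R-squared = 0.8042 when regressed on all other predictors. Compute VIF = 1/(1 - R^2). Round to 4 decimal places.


Using VIF = 1/(1 - R^2_j):
1 - 0.8042 = 0.1958.
VIF = 5.1073.

5.1073


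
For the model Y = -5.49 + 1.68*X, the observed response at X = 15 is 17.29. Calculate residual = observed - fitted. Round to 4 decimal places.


Fitted value at X = 15 is yhat = -5.49 + 1.68*15 = 19.7100.
Residual = 17.29 - 19.7100 = -2.4200.

-2.4200


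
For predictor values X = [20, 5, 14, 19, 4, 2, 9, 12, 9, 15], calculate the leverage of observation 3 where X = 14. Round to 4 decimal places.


Mean of X: xbar = 10.9000.
SXX = 344.9000.
For X = 14: h = 1/10 + (14 - 10.9000)^2/344.9000 = 0.1279.

0.1279


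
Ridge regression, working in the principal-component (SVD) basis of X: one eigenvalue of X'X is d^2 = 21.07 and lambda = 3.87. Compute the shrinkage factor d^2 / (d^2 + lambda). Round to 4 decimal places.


Denominator = d^2 + lambda = 21.07 + 3.87 = 24.9400.
Shrinkage = 21.07 / 24.9400 = 0.8448.

0.8448


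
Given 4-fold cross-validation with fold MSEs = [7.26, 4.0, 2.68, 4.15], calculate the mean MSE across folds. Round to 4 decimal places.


Total MSE across folds = 18.0900.
CV-MSE = 18.0900/4 = 4.5225.

4.5225


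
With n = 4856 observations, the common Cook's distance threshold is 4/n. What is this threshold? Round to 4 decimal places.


The threshold is 4/n.
4/4856 = 0.0008.

0.0008


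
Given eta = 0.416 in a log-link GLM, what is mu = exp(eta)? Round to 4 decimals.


Apply the inverse link:
mu = e^0.416 = 1.5159.

1.5159


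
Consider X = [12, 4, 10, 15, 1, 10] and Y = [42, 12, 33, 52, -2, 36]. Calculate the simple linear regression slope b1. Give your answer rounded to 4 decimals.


First compute the means: xbar = 8.6667, ybar = 28.8333.
Then S_xx = sum((xi - xbar)^2) = 135.3333.
S_xy = sum((xi - xbar)(yi - ybar)) = 520.6667.
b1 = S_xy / S_xx = 520.6667 / 135.3333 = 3.8473.

3.8473


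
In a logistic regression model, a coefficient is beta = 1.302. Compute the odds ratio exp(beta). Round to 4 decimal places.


Odds ratio = exp(beta) = exp(1.302).
= 3.6766.

3.6766


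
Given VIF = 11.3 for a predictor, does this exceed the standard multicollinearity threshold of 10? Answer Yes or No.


Check: VIF = 11.3 vs threshold = 10.
Since 11.3 >= 10, the answer is Yes.

Yes


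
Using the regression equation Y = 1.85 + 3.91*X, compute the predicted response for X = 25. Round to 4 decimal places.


Plug X = 25 into Y = 1.85 + 3.91*X:
Y = 1.85 + 97.7500 = 99.6000.

99.6000


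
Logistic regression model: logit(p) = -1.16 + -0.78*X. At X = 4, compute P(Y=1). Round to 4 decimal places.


Linear predictor: z = -1.16 + -0.78 * 4 = -4.2800.
P = 1/(1 + exp(4.2800)) = 1/(1 + 72.2404) = 0.0137.

0.0137


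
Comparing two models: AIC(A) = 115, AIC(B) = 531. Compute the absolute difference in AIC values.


Compute |115 - 531| = 416.
Model A has the smaller AIC.

416


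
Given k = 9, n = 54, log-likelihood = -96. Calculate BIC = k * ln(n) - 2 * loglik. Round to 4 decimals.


ln(54) = 3.988984.
k * ln(n) = 9 * 3.988984 = 35.900856.
-2L = 192.
BIC = 35.900856 + 192 = 227.900856, which rounds to 227.9009.

227.9009


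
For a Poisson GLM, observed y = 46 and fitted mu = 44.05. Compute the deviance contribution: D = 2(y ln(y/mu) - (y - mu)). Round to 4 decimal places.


First: ln(46/44.05) = 0.043316.
Then: 46 * 0.043316 = 1.992536.
y - mu = 46 - 44.05 = 1.95.
D = 2(1.992536 - 1.95) = 0.085072, which rounds to 0.0851.

0.0851


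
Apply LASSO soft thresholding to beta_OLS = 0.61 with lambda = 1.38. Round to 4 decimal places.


Check: |0.61| = 0.61 vs lambda = 1.38.
Since |beta| <= lambda, the coefficient is set to 0.
Soft-thresholded coefficient = 0.0000.

0.0000


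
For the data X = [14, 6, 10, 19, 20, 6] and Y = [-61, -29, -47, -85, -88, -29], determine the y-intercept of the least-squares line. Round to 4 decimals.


The slope is b1 = -4.2272.
Sample means are xbar = 12.5000 and ybar = -56.5000.
Intercept: b0 = -56.5000 - (-4.2272)(12.5000) = -3.6606.

-3.6606


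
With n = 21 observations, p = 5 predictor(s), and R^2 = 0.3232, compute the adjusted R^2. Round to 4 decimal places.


Adjusted R^2 = 1 - (1 - R^2) * (n-1)/(n-p-1).
(1 - R^2) = 0.6768.
(n-1)/(n-p-1) = 20/15.
(1 - R^2) * (n-1) = 0.6768 * 20 = 13.5360.
Divide by (n-p-1): 13.5360 / 15 = 0.9024.
Adj R^2 = 1 - 0.9024 = 0.0976.

0.0976


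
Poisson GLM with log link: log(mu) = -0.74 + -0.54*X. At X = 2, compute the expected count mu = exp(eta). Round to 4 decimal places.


Linear predictor: eta = -0.74 + (-0.54)(2) = -1.8200.
Expected count: mu = exp(-1.8200) = 0.1620.

0.1620


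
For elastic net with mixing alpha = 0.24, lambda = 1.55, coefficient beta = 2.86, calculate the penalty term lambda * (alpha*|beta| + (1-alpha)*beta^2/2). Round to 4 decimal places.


alpha * |beta| = 0.24 * 2.86 = 0.6864.
(1-alpha) * beta^2/2 = 0.76 * 8.1796/2 = 3.1082.
Total = 1.55 * (0.6864 + 3.1082) = 5.8817.

5.8817


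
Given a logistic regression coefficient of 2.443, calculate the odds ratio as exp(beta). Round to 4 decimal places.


exp(2.443) = 11.5075.
So the odds ratio is 11.5075.

11.5075


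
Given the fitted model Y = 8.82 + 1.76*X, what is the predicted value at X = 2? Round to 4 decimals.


Substitute X = 2 into the equation:
Y = 8.82 + 1.76 * 2 = 8.82 + 3.5200 = 12.3400.

12.3400


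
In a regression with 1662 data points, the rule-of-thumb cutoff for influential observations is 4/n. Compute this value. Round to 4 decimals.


The threshold is 4/n.
4/1662 = 0.0024.

0.0024


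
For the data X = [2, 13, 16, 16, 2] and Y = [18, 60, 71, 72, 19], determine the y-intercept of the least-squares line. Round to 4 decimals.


Compute b1 = 3.7835 from the OLS formula.
With xbar = 9.8000 and ybar = 48.0000, the intercept is:
b0 = 48.0000 - 3.7835 * 9.8000 = 10.9215.

10.9215


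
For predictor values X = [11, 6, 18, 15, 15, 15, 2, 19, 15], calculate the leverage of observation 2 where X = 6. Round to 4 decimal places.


n = 9, xbar = 12.8889.
SXX = sum((xi - xbar)^2) = 250.8889.
h = 1/9 + (6 - 12.8889)^2 / 250.8889 = 0.3003.

0.3003


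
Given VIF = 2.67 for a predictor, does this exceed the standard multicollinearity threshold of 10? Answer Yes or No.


Compare VIF = 2.67 to the threshold of 10.
2.67 < 10, so the answer is No.

No


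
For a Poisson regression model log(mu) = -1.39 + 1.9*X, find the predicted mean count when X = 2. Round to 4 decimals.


Linear predictor: eta = -1.39 + (1.9)(2) = 2.4100.
Expected count: mu = exp(2.4100) = 11.1340.

11.1340


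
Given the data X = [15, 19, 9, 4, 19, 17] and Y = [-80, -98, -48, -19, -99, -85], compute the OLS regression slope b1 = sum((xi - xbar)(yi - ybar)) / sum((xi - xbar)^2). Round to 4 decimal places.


Calculate xbar = 13.8333, ybar = -71.5000.
S_xx = 184.8333, S_xy = -961.5000.
Using b1 = S_xy / S_xx = -961.5000 / 184.8333, we get b1 = -5.2020.

-5.2020


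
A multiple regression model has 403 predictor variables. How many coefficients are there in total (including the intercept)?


Total coefficients = number of predictors + 1 (for the intercept).
= 403 + 1 = 404.

404


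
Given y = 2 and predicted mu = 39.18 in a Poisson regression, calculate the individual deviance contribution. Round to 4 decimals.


First: ln(2/39.18) = -2.975019.
Then: 2 * -2.975019 = -5.950038.
y - mu = 2 - 39.18 = -37.18.
D = 2(-5.950038 - -37.18) = 62.459924, which rounds to 62.4599.

62.4599


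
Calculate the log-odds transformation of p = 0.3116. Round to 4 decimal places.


The odds are p/(1-p) = 0.3116 / 0.6884 = 0.4526.
logit(p) = ln(0.4526) = -0.7926.

-0.7926


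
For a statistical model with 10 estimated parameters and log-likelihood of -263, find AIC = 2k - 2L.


Compute:
2k = 2*10 = 20.
-2*loglik = -2*(-263) = 526.
AIC = 20 + 526 = 546.

546


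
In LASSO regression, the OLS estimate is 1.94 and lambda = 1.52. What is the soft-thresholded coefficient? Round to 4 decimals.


Absolute value: |1.94| = 1.94.
Compare to lambda = 1.52.
Since |beta| > lambda, coefficient = sign(beta)*(|beta| - lambda) = 0.4200.

0.4200


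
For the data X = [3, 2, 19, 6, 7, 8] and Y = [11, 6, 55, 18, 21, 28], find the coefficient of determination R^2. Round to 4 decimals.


Fit the OLS line: b0 = 1.8796, b1 = 2.8383.
SSres = 16.4816.
SStot = 1510.8333.
R^2 = 1 - 16.4816/1510.8333 = 0.9891.

0.9891


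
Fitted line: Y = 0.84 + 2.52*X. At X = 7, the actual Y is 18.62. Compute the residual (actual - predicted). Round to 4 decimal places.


Predicted = 0.84 + 2.52 * 7 = 18.4800.
Residual = 18.62 - 18.4800 = 0.1400.

0.1400


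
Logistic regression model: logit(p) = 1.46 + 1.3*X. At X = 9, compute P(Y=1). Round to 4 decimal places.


Compute z = 1.46 + (1.3)(9) = 13.1600.
exp(-z) = 0.0000.
P = 1/(1 + 0.0000) = 1.0000.

1.0000


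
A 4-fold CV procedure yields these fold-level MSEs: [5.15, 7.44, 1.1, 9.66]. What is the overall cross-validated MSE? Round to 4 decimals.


Total MSE across folds = 23.3500.
CV-MSE = 23.3500/4 = 5.8375.

5.8375


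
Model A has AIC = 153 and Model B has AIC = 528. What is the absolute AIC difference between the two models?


Compute |153 - 528| = 375.
Model A has the smaller AIC.

375


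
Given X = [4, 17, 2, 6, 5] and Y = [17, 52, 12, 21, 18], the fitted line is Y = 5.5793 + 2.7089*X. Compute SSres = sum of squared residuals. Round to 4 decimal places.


Compute predicted values, then residuals = yi - yhat_i.
Residuals: [0.5851, 0.3694, 1.0029, -0.8327, -1.1238].
SSres = sum(residual^2) = 3.4409.

3.4409


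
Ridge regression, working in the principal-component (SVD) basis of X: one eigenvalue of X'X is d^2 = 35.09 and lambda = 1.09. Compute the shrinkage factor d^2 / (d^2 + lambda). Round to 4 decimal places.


Denominator = d^2 + lambda = 35.09 + 1.09 = 36.1800.
Shrinkage = 35.09 / 36.1800 = 0.9699.

0.9699


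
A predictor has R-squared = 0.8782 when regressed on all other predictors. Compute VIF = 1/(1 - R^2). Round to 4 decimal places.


Denominator: 1 - 0.8782 = 0.1218.
VIF = 1 / 0.1218 = 8.2102.

8.2102


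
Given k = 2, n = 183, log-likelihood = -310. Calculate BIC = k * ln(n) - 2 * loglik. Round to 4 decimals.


Compute k*ln(n) = 2*ln(183) = 2*5.209486 = 10.418972.
Then -2*loglik = 620.
BIC = 10.418972 + 620 = 630.418972, which rounds to 630.4190.

630.4190


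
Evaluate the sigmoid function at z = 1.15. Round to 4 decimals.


Compute exp(-1.1500) = 0.3166.
Sigmoid = 1 / (1 + 0.3166) = 1 / 1.3166 = 0.7595.

0.7595


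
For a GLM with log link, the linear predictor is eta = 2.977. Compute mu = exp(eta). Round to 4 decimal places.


mu = exp(eta) = exp(2.977).
= 19.6288.

19.6288


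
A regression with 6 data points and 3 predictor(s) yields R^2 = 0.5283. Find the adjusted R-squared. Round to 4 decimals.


Plug in: Adj R^2 = 1 - (1 - 0.5283) * 5/2.
= 1 - 0.4717 * 5/2
= 1 - 2.3585 / 2
= 1 - 1.1793 = -0.1793.

-0.1793


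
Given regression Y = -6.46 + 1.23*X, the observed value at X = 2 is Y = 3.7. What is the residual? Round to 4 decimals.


Fitted value at X = 2 is yhat = -6.46 + 1.23*2 = -4.0000.
Residual = 3.7 - -4.0000 = 7.7000.

7.7000


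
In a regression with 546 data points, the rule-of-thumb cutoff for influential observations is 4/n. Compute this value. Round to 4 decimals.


The threshold is 4/n.
4/546 = 0.0073.

0.0073


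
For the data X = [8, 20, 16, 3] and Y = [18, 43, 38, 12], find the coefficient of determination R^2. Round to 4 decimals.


Fit the OLS line: b0 = 4.8982, b1 = 1.9448.
SSres = 12.2122.
SStot = 680.7500.
R^2 = 1 - 12.2122/680.7500 = 0.9821.

0.9821


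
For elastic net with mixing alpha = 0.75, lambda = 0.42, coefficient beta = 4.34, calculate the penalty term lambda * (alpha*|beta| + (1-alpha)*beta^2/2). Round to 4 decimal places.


L1 component = 0.75 * |4.34| = 3.2550.
L2 component = 0.25 * 4.34^2 / 2 = 2.3545.
Penalty = 0.42 * (3.2550 + 2.3545) = 0.42 * 5.6095 = 2.3560.

2.3560


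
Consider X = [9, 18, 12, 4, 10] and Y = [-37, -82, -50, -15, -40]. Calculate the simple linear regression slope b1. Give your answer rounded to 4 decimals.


Calculate xbar = 10.6000, ybar = -44.8000.
S_xx = 103.2000, S_xy = -494.6000.
Using b1 = S_xy / S_xx = -494.6000 / 103.2000, we get b1 = -4.7926.

-4.7926


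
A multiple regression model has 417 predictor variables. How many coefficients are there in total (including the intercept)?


Total coefficients = number of predictors + 1 (for the intercept).
= 417 + 1 = 418.

418


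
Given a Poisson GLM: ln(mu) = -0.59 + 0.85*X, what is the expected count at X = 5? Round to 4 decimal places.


Linear predictor: eta = -0.59 + (0.85)(5) = 3.6600.
Expected count: mu = exp(3.6600) = 38.8613.

38.8613


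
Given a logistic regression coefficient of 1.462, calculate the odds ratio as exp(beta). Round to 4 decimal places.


exp(1.462) = 4.3146.
So the odds ratio is 4.3146.

4.3146


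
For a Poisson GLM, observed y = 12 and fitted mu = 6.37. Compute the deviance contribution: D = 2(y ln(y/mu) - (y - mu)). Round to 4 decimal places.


y/mu = 12/6.37 = 1.883830 (approx.), and ln(12/6.37) = 0.633307.
y * ln(y/mu) = 12 * 0.633307 = 7.599684.
y - mu = 5.63.
D = 2 * (7.599684 - 5.63) = 3.939368, which rounds to 3.9394.

3.9394


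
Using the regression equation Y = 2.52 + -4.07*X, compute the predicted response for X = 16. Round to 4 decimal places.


Plug X = 16 into Y = 2.52 + -4.07*X:
Y = 2.52 + -65.1200 = -62.6000.

-62.6000


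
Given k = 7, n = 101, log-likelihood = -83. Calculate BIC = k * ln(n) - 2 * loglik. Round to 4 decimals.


Compute k*ln(n) = 7*ln(101) = 7*4.615121 = 32.305847.
Then -2*loglik = 166.
BIC = 32.305847 + 166 = 198.305847, which rounds to 198.3058.

198.3058


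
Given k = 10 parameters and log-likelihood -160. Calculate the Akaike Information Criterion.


Compute:
2k = 2*10 = 20.
-2*loglik = -2*(-160) = 320.
AIC = 20 + 320 = 340.

340


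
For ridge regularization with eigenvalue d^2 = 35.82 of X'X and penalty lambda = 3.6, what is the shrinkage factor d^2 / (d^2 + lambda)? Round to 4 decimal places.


Denominator = d^2 + lambda = 35.82 + 3.6 = 39.4200.
Shrinkage = 35.82 / 39.4200 = 0.9087.

0.9087


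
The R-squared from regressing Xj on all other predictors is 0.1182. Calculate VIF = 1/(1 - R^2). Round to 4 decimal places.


Using VIF = 1/(1 - R^2_j):
1 - 0.1182 = 0.8818.
VIF = 1.1340.

1.1340


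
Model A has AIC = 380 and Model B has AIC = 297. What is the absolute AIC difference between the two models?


Absolute difference = |380 - 297| = 83.
The model with lower AIC (B) is preferred.

83


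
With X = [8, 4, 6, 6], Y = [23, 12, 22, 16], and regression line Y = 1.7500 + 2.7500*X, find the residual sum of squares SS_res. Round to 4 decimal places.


Compute predicted values, then residuals = yi - yhat_i.
Residuals: [-0.7500, -0.7500, 3.7500, -2.2500].
SSres = sum(residual^2) = 20.2500.

20.2500


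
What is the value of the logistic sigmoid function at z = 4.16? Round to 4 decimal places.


First, exp(-4.1600) = 0.0156.
Then sigma(z) = 1/(1 + 0.0156) = 0.9846.

0.9846


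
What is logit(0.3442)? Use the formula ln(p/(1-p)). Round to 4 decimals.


Compute the odds: 0.3442/0.6558 = 0.5249.
Take the natural log: ln(0.5249) = -0.6446.

-0.6446


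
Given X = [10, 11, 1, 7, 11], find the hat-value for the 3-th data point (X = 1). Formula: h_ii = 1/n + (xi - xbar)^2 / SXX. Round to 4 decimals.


Mean of X: xbar = 8.0000.
SXX = 72.0000.
For X = 1: h = 1/5 + (1 - 8.0000)^2/72.0000 = 0.8806.

0.8806


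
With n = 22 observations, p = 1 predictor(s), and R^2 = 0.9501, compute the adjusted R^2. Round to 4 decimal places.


Plug in: Adj R^2 = 1 - (1 - 0.9501) * 21/20.
= 1 - 0.0499 * 21/20
= 1 - 1.0479 / 20
= 1 - 0.0524 = 0.9476.

0.9476


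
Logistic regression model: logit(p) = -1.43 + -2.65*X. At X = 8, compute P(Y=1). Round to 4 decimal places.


z = -1.43 + -2.65 * 8 = -22.6300.
Sigmoid: P = 1 / (1 + exp(22.6300)) = 0.0000.

0.0000


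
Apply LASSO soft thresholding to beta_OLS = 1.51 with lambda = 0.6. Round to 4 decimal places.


Absolute value: |1.51| = 1.51.
Compare to lambda = 0.6.
Since |beta| > lambda, coefficient = sign(beta)*(|beta| - lambda) = 0.9100.

0.9100


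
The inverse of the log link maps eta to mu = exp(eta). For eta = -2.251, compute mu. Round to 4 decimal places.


The inverse log link gives:
mu = exp(-2.251) = 0.1053.

0.1053


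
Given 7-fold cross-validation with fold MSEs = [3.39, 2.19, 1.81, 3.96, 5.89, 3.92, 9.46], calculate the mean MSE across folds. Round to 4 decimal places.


Total MSE across folds = 30.6200.
CV-MSE = 30.6200/7 = 4.3743.

4.3743


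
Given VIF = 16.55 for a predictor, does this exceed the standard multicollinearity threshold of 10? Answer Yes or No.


The threshold is 10.
VIF = 16.55 is >= 10.
Multicollinearity indication: Yes.

Yes


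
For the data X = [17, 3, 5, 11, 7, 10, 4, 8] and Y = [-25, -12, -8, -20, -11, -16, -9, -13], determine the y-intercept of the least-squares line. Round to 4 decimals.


The slope is b1 = -1.1855.
Sample means are xbar = 8.1250 and ybar = -14.2500.
Intercept: b0 = -14.2500 - (-1.1855)(8.1250) = -4.6178.

-4.6178


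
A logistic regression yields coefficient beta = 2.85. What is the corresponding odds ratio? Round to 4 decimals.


exp(2.85) = 17.2878.
So the odds ratio is 17.2878.

17.2878


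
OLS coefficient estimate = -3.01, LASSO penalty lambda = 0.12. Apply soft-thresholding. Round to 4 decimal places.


|beta_OLS| = 3.01.
lambda = 0.12.
Since |beta| > lambda, coefficient = sign(beta)*(|beta| - lambda) = -2.8900.
Result = -2.8900.

-2.8900


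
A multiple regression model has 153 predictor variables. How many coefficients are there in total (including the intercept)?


Each predictor gets one coefficient, plus one intercept.
Total parameters = 153 + 1 = 154.

154


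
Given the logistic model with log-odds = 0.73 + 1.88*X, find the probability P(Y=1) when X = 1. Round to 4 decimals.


Linear predictor: z = 0.73 + 1.88 * 1 = 2.6100.
P = 1/(1 + exp(-2.6100)) = 1/(1 + 0.0735) = 0.9315.

0.9315


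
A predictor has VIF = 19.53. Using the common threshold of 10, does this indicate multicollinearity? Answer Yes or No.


Check: VIF = 19.53 vs threshold = 10.
Since 19.53 >= 10, the answer is Yes.

Yes


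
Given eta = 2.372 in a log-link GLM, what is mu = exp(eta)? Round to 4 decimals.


The inverse log link gives:
mu = exp(2.372) = 10.7188.

10.7188


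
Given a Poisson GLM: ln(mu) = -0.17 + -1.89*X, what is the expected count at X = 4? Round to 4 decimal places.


Linear predictor: eta = -0.17 + (-1.89)(4) = -7.7300.
Expected count: mu = exp(-7.7300) = 0.0004.

0.0004


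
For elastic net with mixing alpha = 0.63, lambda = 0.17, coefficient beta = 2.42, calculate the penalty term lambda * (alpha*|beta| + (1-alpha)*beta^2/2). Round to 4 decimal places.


L1 component = 0.63 * |2.42| = 1.5246.
L2 component = 0.37 * 2.42^2 / 2 = 1.0834.
Penalty = 0.17 * (1.5246 + 1.0834) = 0.17 * 2.6080 = 0.4434.

0.4434


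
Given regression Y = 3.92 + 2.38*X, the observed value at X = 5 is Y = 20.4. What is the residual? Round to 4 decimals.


Compute yhat = 3.92 + (2.38)(5) = 15.8200.
Residual = actual - predicted = 20.4 - 15.8200 = 4.5800.

4.5800


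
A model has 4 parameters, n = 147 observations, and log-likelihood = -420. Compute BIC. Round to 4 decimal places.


ln(147) = 4.990433.
k * ln(n) = 4 * 4.990433 = 19.961732.
-2L = 840.
BIC = 19.961732 + 840 = 859.961732, which rounds to 859.9617.

859.9617


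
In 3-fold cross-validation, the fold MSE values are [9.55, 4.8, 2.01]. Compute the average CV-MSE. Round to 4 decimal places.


Sum of fold MSEs = 16.3600.
Average = 16.3600 / 3 = 5.4533.

5.4533


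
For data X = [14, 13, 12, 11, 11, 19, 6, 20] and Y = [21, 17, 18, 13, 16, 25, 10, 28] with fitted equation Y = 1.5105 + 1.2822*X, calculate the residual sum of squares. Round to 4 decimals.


Predicted values from Y = 1.5105 + 1.2822*X.
Residuals: [1.5387, -1.1791, 1.1031, -2.6147, 0.3853, -0.8723, 0.7963, 0.8455].
SSres = 14.0697.

14.0697


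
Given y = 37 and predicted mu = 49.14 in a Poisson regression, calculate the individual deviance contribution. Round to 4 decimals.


First: ln(37/49.14) = -0.283755.
Then: 37 * -0.283755 = -10.498935.
y - mu = 37 - 49.14 = -12.14.
D = 2(-10.498935 - -12.14) = 3.282130, which rounds to 3.2821.

3.2821


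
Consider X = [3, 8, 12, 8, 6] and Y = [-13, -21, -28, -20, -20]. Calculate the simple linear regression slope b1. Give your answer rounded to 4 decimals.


Calculate xbar = 7.4000, ybar = -20.4000.
S_xx = 43.2000, S_xy = -68.2000.
Using b1 = S_xy / S_xx = -68.2000 / 43.2000, we get b1 = -1.5787.

-1.5787


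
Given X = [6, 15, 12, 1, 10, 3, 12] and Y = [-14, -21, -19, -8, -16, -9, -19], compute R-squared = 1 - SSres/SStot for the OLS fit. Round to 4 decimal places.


The fitted line is Y = -6.9823 + -0.9682*X.
SSres = 3.2650, SStot = 154.8571.
R^2 = 1 - SSres/SStot = 0.9789.

0.9789


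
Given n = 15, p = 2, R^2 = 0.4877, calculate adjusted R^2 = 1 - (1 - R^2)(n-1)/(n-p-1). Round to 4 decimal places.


Plug in: Adj R^2 = 1 - (1 - 0.4877) * 14/12.
= 1 - 0.5123 * 14/12
= 1 - 7.1722 / 12
= 1 - 0.5977 = 0.4023.

0.4023


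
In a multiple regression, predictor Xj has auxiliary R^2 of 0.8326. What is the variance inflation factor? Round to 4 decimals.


Using VIF = 1/(1 - R^2_j):
1 - 0.8326 = 0.1674.
VIF = 5.9737.

5.9737


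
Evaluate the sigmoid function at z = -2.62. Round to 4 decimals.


Compute exp(2.6200) = 13.7357.
Sigmoid = 1 / (1 + 13.7357) = 1 / 14.7357 = 0.0679.

0.0679


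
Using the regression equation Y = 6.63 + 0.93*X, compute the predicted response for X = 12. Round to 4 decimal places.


Plug X = 12 into Y = 6.63 + 0.93*X:
Y = 6.63 + 11.1600 = 17.7900.

17.7900


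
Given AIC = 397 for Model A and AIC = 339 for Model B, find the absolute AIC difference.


Compute |397 - 339| = 58.
Model B has the smaller AIC.

58


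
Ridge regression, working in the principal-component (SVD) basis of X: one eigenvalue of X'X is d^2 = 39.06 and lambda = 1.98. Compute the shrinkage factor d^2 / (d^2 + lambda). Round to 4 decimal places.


Denominator = d^2 + lambda = 39.06 + 1.98 = 41.0400.
Shrinkage = 39.06 / 41.0400 = 0.9518.

0.9518


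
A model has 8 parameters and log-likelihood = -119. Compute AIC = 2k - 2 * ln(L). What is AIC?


Compute:
2k = 2*8 = 16.
-2*loglik = -2*(-119) = 238.
AIC = 16 + 238 = 254.

254


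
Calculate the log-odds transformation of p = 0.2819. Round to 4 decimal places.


1 - p = 0.7181.
p/(1-p) = 0.3926.
logit = ln(0.3926) = -0.9351.

-0.9351


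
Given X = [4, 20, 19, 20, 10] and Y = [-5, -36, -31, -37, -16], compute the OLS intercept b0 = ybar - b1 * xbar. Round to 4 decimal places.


The slope is b1 = -1.9129.
Sample means are xbar = 14.6000 and ybar = -25.0000.
Intercept: b0 = -25.0000 - (-1.9129)(14.6000) = 2.9280.

2.9280


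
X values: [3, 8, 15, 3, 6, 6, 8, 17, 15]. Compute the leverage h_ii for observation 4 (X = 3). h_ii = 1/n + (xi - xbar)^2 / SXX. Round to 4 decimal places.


n = 9, xbar = 9.0000.
SXX = sum((xi - xbar)^2) = 228.0000.
h = 1/9 + (3 - 9.0000)^2 / 228.0000 = 0.2690.

0.2690


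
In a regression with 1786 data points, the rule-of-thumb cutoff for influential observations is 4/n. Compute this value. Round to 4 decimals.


The threshold is 4/n.
4/1786 = 0.0022.

0.0022


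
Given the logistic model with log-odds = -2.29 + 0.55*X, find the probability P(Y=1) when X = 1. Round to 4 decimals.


z = -2.29 + 0.55 * 1 = -1.7400.
Sigmoid: P = 1 / (1 + exp(1.7400)) = 0.1493.

0.1493


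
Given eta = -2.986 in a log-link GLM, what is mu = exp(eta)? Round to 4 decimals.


mu = exp(eta) = exp(-2.986).
= 0.0505.

0.0505


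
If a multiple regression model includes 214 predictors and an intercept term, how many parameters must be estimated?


Each predictor gets one coefficient, plus one intercept.
Total parameters = 214 + 1 = 215.

215


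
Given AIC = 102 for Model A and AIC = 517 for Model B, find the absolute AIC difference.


Compute |102 - 517| = 415.
Model A has the smaller AIC.

415


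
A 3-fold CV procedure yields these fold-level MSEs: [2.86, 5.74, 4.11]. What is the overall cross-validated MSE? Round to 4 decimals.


Sum of fold MSEs = 12.7100.
Average = 12.7100 / 3 = 4.2367.

4.2367


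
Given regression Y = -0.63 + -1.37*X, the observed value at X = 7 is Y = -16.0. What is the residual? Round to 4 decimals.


Compute yhat = -0.63 + (-1.37)(7) = -10.2200.
Residual = actual - predicted = -16.0 - -10.2200 = -5.7800.

-5.7800


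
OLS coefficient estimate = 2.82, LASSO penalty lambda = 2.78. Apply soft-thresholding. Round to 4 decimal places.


Check: |2.82| = 2.82 vs lambda = 2.78.
Since |beta| > lambda, coefficient = sign(beta)*(|beta| - lambda) = 0.0400.
Soft-thresholded coefficient = 0.0400.

0.0400


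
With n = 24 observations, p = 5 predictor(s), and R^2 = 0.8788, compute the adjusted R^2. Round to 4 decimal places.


Adjusted R^2 = 1 - (1 - R^2) * (n-1)/(n-p-1).
(1 - R^2) = 0.1212.
(n-1)/(n-p-1) = 23/18.
(1 - R^2) * (n-1) = 0.1212 * 23 = 2.7876.
Divide by (n-p-1): 2.7876 / 18 = 0.1549.
Adj R^2 = 1 - 0.1549 = 0.8451.

0.8451


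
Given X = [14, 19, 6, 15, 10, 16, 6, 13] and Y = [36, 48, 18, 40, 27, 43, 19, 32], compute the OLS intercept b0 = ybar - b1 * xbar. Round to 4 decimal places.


First find the slope: b1 = 2.3225.
Means: xbar = 12.3750, ybar = 32.8750.
b0 = ybar - b1 * xbar = 32.8750 - 2.3225 * 12.3750 = 4.1340.

4.1340


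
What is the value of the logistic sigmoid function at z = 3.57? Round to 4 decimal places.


First, exp(-3.5700) = 0.0282.
Then sigma(z) = 1/(1 + 0.0282) = 0.9726.

0.9726


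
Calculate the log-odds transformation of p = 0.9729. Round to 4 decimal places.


1 - p = 0.0271.
p/(1-p) = 35.9004.
logit = ln(35.9004) = 3.5807.

3.5807


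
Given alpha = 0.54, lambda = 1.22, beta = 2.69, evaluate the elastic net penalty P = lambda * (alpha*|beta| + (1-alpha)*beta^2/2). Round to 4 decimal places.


alpha * |beta| = 0.54 * 2.69 = 1.4526.
(1-alpha) * beta^2/2 = 0.46 * 7.2361/2 = 1.6643.
Total = 1.22 * (1.4526 + 1.6643) = 3.8026.

3.8026


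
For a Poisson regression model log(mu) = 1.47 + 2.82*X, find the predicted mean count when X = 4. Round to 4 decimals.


eta = 1.47 + 2.82 * 4 = 12.7500.
mu = exp(12.7500) = 344551.8961.

344551.8961


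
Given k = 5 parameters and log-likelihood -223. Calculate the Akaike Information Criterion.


AIC = 2k - 2*loglik = 2(5) - 2(-223).
= 10 + 446 = 456.

456


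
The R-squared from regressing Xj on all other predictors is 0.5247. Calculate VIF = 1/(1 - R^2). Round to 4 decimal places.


Denominator: 1 - 0.5247 = 0.4753.
VIF = 1 / 0.4753 = 2.1039.

2.1039


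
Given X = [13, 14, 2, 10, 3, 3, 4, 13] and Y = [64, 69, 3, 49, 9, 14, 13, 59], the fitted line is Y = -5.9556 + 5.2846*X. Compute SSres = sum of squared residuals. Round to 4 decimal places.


For each point, residual = actual - predicted.
Residuals: [1.2558, 0.9712, -1.6136, 2.1096, -0.8982, 4.1018, -2.1828, -3.7442].
Sum of squared residuals = 45.9896.

45.9896


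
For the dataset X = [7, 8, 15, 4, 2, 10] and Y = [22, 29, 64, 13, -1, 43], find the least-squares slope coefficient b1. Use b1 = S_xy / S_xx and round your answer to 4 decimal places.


First compute the means: xbar = 7.6667, ybar = 28.3333.
Then S_xx = sum((xi - xbar)^2) = 105.3333.
S_xy = sum((xi - xbar)(yi - ybar)) = 522.6667.
b1 = S_xy / S_xx = 522.6667 / 105.3333 = 4.9620.

4.9620


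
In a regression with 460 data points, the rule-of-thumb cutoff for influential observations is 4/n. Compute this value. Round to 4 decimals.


Cook's distance cutoff = 4/n = 4/460.
= 0.0087.

0.0087


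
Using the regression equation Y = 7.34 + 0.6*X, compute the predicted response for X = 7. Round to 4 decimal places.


Plug X = 7 into Y = 7.34 + 0.6*X:
Y = 7.34 + 4.2000 = 11.5400.

11.5400


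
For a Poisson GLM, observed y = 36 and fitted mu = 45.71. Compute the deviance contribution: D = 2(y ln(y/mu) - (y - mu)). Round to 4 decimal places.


Compute y*ln(y/mu) = 36*ln(36/45.71) = 36*-0.238798 = -8.596728.
y - mu = -9.71.
D = 2*(-8.596728 - (-9.71)) = 2.226544, which rounds to 2.2265.

2.2265


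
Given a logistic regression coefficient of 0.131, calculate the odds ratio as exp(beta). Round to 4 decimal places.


The odds ratio is computed as:
OR = e^(0.131) = 1.1400.

1.1400


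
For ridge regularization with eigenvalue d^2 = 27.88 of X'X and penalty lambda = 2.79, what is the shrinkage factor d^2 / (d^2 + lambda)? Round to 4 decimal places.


d^2 + lambda = 27.88 + 2.79 = 30.6700.
Shrinkage factor = 27.88/30.6700 = 0.9090.

0.9090


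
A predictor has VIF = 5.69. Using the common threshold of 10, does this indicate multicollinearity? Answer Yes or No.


The threshold is 10.
VIF = 5.69 is < 10.
Multicollinearity indication: No.

No


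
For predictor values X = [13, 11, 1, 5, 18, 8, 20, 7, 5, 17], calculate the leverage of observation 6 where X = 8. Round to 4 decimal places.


Mean of X: xbar = 10.5000.
SXX = 364.5000.
For X = 8: h = 1/10 + (8 - 10.5000)^2/364.5000 = 0.1171.

0.1171


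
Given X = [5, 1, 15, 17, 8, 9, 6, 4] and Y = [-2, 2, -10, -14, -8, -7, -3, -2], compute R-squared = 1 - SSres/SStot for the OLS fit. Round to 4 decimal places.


The fitted line is Y = 1.9491 + -0.9168*X.
SSres = 12.4297, SStot = 188.0000.
R^2 = 1 - SSres/SStot = 0.9339.

0.9339


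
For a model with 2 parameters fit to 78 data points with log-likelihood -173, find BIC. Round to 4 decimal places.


k * ln(n) = 2 * ln(78) = 2 * 4.356709 = 8.713418.
-2 * loglik = -2 * (-173) = 346.
BIC = 8.713418 + 346 = 354.713418, which rounds to 354.7134.

354.7134


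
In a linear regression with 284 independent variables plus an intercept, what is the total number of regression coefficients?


Total coefficients = number of predictors + 1 (for the intercept).
= 284 + 1 = 285.

285


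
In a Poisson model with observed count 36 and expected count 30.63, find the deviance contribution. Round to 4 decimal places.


y/mu = 36/30.63 = 1.175318 (approx.), and ln(36/30.63) = 0.161539.
y * ln(y/mu) = 36 * 0.161539 = 5.815404.
y - mu = 5.37.
D = 2 * (5.815404 - 5.37) = 0.890808, which rounds to 0.8908.

0.8908


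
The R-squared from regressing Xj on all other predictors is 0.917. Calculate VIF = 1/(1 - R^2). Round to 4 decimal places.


VIF = 1 / (1 - 0.917).
= 1 / 0.083 = 12.0482.

12.0482


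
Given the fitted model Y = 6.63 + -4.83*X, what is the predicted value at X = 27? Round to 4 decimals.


Substitute X = 27 into the equation:
Y = 6.63 + -4.83 * 27 = 6.63 + -130.4100 = -123.7800.

-123.7800


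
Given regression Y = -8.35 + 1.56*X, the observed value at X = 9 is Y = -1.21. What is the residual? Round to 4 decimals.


Fitted value at X = 9 is yhat = -8.35 + 1.56*9 = 5.6900.
Residual = -1.21 - 5.6900 = -6.9000.

-6.9000


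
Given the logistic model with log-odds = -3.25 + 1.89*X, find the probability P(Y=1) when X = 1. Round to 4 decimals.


Linear predictor: z = -3.25 + 1.89 * 1 = -1.3600.
P = 1/(1 + exp(1.3600)) = 1/(1 + 3.8962) = 0.2042.

0.2042


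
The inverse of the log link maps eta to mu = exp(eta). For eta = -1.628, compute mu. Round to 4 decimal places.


Apply the inverse link:
mu = e^-1.628 = 0.1963.

0.1963


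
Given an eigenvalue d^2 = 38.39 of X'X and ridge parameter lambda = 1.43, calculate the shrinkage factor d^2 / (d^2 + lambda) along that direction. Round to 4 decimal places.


Compute the denominator: 38.39 + 1.43 = 39.8200.
Shrinkage factor = 38.39 / 39.8200 = 0.9641.

0.9641


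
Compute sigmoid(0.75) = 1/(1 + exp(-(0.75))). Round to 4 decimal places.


Compute exp(-0.7500) = 0.4724.
Sigmoid = 1 / (1 + 0.4724) = 1 / 1.4724 = 0.6792.

0.6792


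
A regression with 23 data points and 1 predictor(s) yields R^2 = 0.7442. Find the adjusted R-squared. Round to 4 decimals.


Plug in: Adj R^2 = 1 - (1 - 0.7442) * 22/21.
= 1 - 0.2558 * 22/21
= 1 - 5.6276 / 21
= 1 - 0.2680 = 0.7320.

0.7320


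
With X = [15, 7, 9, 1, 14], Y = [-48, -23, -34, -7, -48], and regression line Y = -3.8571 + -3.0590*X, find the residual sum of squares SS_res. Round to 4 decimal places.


Predicted values from Y = -3.8571 + -3.0590*X.
Residuals: [1.7421, 2.2701, -2.6119, -0.0839, -1.3169].
SSres = 16.7516.

16.7516


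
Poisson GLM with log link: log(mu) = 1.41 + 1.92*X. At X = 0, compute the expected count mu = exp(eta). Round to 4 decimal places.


eta = 1.41 + 1.92 * 0 = 1.4100.
mu = exp(1.4100) = 4.0960.

4.0960
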